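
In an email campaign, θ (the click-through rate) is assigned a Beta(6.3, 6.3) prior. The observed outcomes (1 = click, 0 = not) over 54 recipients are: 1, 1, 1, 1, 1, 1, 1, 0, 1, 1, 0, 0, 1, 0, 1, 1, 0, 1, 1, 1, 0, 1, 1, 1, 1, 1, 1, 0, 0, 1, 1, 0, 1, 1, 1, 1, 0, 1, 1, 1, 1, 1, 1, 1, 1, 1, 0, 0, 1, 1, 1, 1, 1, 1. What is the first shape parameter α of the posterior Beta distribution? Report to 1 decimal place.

The Beta prior is conjugate to a Binomial/Bernoulli likelihood; the update adds successes to α and failures to β.
Posterior: Beta(α+k, β+n−k) = Beta(6.3+42, 6.3+12) = Beta(48.3, 18.3).
Posterior α = 48.3.

48.3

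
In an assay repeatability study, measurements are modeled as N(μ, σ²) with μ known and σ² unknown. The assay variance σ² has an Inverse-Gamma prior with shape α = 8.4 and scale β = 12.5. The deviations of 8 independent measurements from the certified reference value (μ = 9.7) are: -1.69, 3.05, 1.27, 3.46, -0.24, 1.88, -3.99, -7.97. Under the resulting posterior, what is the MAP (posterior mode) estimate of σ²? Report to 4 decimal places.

4.9916

With known mean μ and an Inverse-Gamma(α, β) prior on σ², the Normal likelihood is conjugate: posterior is Inv-Gamma(α + n/2, β + Σ(xᵢ−μ)²/2).
Σ(xᵢ−μ)² = (-1.69)² + (3.05)² + (1.27)² + (3.46)² + (-0.24)² + (1.88)² + (-3.99)² + (-7.97)² = 108.7761.
Posterior: Inv-Gamma(8.4 + 8/2, 12.5 + 108.7761/2) = Inv-Gamma(12.40, 66.88805).
Mode = β/(α+1) = 66.88805/13.40 = 4.9916.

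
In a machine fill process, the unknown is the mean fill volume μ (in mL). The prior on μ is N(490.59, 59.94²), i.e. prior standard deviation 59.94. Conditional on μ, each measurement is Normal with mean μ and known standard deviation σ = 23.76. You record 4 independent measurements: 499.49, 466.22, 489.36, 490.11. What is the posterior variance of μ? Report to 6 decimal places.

For Normal data with known variance σ², a Normal(μ₀, σ₀²) prior on μ is conjugate. Posterior precision = 1/σ₀² + n/σ²; posterior mean is the precision-weighted average of μ₀ and x̄.
σ₀² = 59.94² = 3592.8036, σ² = 23.76² = 564.5376; σ² + n·σ₀² = 564.5376 + 4·3592.8036 = 14935.752.
Posterior precision = 1/σ₀² + n/σ² = 1/3592.8036 + 4/564.5376 = (σ² + n·σ₀²)/(σ₀²σ²) = 14935.752/(3592.8036·564.5376); posterior variance σₙ² = σ₀²σ²/(σ² + n·σ₀²) = 3592.8036·564.5376/14935.752 = 135.799839.

135.799839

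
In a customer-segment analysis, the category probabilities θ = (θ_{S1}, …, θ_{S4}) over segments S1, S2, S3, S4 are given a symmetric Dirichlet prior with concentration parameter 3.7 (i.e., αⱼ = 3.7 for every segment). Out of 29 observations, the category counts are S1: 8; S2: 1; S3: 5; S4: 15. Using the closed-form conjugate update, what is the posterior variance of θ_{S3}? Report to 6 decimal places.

0.003553

The Dirichlet prior is conjugate to the Multinomial likelihood: each posterior αⱼ = prior αⱼ + observed count nⱼ.
Posterior concentration: (11.7, 4.7, 8.7, 18.7), total = 43.8.
Var[θ_j] = α_j(Σα−α_j)/((Σα)²(Σα+1)) = 8.7·35.1/(43.8²·44.8) = 0.003553.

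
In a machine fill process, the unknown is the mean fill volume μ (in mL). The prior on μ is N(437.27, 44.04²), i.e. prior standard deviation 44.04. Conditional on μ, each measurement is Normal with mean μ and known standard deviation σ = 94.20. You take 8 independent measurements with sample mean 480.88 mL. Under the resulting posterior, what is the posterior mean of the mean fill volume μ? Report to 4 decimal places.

For Normal data with known variance σ², a Normal(μ₀, σ₀²) prior on μ is conjugate. Posterior precision = 1/σ₀² + n/σ²; posterior mean is the precision-weighted average of μ₀ and x̄.
n·x̄ = 8·480.88 = 3847.04.
σ₀² = 44.04² = 1939.5216, σ² = 94.20² = 8873.64; σ² + n·σ₀² = 8873.64 + 8·1939.5216 = 24389.8128.
Posterior mean = (μ₀/σ₀² + n·x̄/σ²)/(1/σ₀² + n/σ²) = (σ²·μ₀ + σ₀²·n·x̄)/(σ² + n·σ₀²) = (8873.64·437.27 + 1939.5216·3847.04)/24389.8128 = 11341593.738864/24389.8128 = 465.0136.

465.0136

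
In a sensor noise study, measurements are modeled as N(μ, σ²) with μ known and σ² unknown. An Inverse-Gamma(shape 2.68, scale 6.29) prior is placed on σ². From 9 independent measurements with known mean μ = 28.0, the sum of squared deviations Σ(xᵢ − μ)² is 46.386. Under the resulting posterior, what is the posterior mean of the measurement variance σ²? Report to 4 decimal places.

With known mean μ and an Inverse-Gamma(α, β) prior on σ², the Normal likelihood is conjugate: posterior is Inv-Gamma(α + n/2, β + Σ(xᵢ−μ)²/2).
Posterior: Inv-Gamma(2.68 + 9/2, 6.29 + 46.386/2) = Inv-Gamma(7.18, 29.4830).
E[σ²|data] = β/(α−1) = 29.4830/6.18 = 4.7707.

4.7707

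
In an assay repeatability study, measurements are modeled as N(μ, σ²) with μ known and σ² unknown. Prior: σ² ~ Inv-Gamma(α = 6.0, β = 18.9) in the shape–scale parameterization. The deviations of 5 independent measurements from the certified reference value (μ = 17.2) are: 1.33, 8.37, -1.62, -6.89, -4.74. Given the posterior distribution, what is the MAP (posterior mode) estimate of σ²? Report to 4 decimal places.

With known mean μ and an Inverse-Gamma(α, β) prior on σ², the Normal likelihood is conjugate: posterior is Inv-Gamma(α + n/2, β + Σ(xᵢ−μ)²/2).
Σ(xᵢ−μ)² = (1.33)² + (8.37)² + (-1.62)² + (-6.89)² + (-4.74)² = 144.3899.
Posterior: Inv-Gamma(6.0 + 5/2, 18.9 + 144.3899/2) = Inv-Gamma(8.50, 91.09495).
Mode = β/(α+1) = 91.09495/9.50 = 9.5889.

9.5889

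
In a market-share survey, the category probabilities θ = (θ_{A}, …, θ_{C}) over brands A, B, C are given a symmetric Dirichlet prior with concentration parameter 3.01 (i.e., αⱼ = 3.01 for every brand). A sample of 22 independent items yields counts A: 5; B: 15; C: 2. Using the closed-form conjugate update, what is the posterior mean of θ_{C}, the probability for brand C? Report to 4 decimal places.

The Dirichlet prior is conjugate to the Multinomial likelihood: each posterior αⱼ = prior αⱼ + observed count nⱼ.
Posterior concentration: (8.01, 18.01, 5.01), total = 31.03.
E[θ_{C}|data] = α_{C}/Σα = 5.01/31.03 = 0.1615.

0.1615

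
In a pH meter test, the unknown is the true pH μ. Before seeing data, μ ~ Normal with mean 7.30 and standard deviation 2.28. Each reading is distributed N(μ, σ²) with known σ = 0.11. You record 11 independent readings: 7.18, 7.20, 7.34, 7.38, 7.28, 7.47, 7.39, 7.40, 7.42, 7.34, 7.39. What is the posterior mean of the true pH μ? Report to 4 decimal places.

7.3445

For Normal data with known variance σ², a Normal(μ₀, σ₀²) prior on μ is conjugate. Posterior precision = 1/σ₀² + n/σ²; posterior mean is the precision-weighted average of μ₀ and x̄.
Σxᵢ = 7.18 + 7.20 + 7.34 + 7.38 + 7.28 + 7.47 + 7.39 + 7.40 + 7.42 + 7.34 + 7.39 = 80.79, so n·x̄ = 80.79.
σ₀² = 2.28² = 5.1984, σ² = 0.11² = 0.0121; σ² + n·σ₀² = 0.0121 + 11·5.1984 = 57.1945.
Posterior mean = (μ₀/σ₀² + n·x̄/σ²)/(1/σ₀² + n/σ²) = (σ²·μ₀ + σ₀²·n·x̄)/(σ² + n·σ₀²) = (0.0121·7.30 + 5.1984·80.79)/57.1945 = 420.067066/57.1945 = 7.3445.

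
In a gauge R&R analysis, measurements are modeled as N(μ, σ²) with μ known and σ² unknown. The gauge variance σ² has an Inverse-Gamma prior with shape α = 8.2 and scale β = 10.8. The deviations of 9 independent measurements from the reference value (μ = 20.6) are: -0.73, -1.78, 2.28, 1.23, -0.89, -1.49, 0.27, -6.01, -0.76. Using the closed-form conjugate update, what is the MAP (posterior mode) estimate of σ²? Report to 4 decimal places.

2.6203

With known mean μ and an Inverse-Gamma(α, β) prior on σ², the Normal likelihood is conjugate: posterior is Inv-Gamma(α + n/2, β + Σ(xᵢ−μ)²/2).
Σ(xᵢ−μ)² = (-0.73)² + (-1.78)² + (2.28)² + (1.23)² + (-0.89)² + (-1.49)² + (0.27)² + (-6.01)² + (-0.76)² = 50.1954.
Posterior: Inv-Gamma(8.2 + 9/2, 10.8 + 50.1954/2) = Inv-Gamma(12.70, 35.89770).
Mode = β/(α+1) = 35.89770/13.70 = 2.6203.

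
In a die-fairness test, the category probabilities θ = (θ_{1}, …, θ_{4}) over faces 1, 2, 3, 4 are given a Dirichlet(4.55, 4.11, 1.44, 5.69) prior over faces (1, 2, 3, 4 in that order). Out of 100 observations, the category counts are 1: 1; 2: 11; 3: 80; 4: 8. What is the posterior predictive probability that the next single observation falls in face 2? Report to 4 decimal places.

The Dirichlet prior is conjugate to the Multinomial likelihood: each posterior αⱼ = prior αⱼ + observed count nⱼ.
Posterior concentration: (5.55, 15.11, 81.44, 13.69), total = 115.79.
P(next = 2 | data) = α_{2}/Σα = 0.1305.

0.1305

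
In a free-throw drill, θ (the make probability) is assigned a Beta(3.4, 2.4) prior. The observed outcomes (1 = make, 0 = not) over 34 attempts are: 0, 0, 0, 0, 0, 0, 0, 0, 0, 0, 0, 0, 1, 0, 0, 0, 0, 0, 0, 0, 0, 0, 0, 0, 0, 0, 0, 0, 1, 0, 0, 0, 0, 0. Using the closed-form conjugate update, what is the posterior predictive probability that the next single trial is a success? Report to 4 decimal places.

0.1357

The Beta prior is conjugate to a Binomial/Bernoulli likelihood; the update adds successes to α and failures to β.
Posterior: Beta(α+k, β+n−k) = Beta(3.4+2, 2.4+32) = Beta(5.4, 34.4).
For a single future Bernoulli trial, P(success | data) = α/(α+β) = 0.1357.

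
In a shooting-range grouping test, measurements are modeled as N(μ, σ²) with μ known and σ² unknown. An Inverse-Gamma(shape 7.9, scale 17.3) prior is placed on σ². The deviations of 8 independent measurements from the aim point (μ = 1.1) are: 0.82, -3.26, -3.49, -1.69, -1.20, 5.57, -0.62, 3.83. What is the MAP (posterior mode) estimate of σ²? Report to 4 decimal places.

4.2037

With known mean μ and an Inverse-Gamma(α, β) prior on σ², the Normal likelihood is conjugate: posterior is Inv-Gamma(α + n/2, β + Σ(xᵢ−μ)²/2).
Σ(xᵢ−μ)² = (0.82)² + (-3.26)² + (-3.49)² + (-1.69)² + (-1.20)² + (5.57)² + (-0.62)² + (3.83)² = 73.8544.
Posterior: Inv-Gamma(7.9 + 8/2, 17.3 + 73.8544/2) = Inv-Gamma(11.90, 54.22720).
Mode = β/(α+1) = 54.22720/12.90 = 4.2037.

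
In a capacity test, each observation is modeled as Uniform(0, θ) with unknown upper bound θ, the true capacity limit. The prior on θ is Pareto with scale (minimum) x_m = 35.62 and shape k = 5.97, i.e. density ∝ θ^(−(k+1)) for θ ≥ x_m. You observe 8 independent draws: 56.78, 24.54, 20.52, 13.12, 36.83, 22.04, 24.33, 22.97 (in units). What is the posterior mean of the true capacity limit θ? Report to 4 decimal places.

61.1578

A Pareto(scale x_m, shape k) prior on the upper bound θ of Uniform(0, θ) is conjugate: posterior is Pareto(max(x_m, max xᵢ), k + n).
Sample maximum = 56.78; prior scale x_m = 35.62 → posterior scale = max = 56.78.
Posterior shape = 5.97 + 8 = 13.97.
E[θ|data] = k·x_m/(k−1) = 13.97·56.78/12.97 = 61.1578.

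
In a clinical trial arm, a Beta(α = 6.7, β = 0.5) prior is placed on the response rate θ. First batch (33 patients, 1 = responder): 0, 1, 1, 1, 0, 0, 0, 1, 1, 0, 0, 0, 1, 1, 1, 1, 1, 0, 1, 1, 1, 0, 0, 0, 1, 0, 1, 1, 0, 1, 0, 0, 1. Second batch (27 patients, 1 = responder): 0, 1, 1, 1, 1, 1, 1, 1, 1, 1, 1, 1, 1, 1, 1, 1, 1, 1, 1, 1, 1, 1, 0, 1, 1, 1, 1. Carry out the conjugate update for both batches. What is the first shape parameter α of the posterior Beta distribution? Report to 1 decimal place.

49.7

The Beta prior is conjugate to a Binomial/Bernoulli likelihood; the update adds successes to α and failures to β.
After batch 1: Beta(6.7+18, 0.5+15) = Beta(24.7, 15.5).
After batch 2: Beta(24.7+25, 15.5+2) = Beta(49.7, 17.5).
Posterior α = 49.7.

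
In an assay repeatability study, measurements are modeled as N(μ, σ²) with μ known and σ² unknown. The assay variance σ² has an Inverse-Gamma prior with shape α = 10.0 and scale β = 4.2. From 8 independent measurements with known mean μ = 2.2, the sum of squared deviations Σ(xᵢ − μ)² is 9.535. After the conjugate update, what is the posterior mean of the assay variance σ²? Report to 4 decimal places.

0.6898

With known mean μ and an Inverse-Gamma(α, β) prior on σ², the Normal likelihood is conjugate: posterior is Inv-Gamma(α + n/2, β + Σ(xᵢ−μ)²/2).
Posterior: Inv-Gamma(10.0 + 8/2, 4.2 + 9.535/2) = Inv-Gamma(14.00, 8.9675).
E[σ²|data] = β/(α−1) = 8.9675/13.00 = 0.6898.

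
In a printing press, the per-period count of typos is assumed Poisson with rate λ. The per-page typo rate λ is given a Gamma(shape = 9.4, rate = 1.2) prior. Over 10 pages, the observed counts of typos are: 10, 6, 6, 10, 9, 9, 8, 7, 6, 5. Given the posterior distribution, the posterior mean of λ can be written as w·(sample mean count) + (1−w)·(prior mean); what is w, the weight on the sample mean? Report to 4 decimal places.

0.8929

With a Gamma(shape α, rate β) prior, the Poisson likelihood is conjugate: the posterior is Gamma(α + ΣXᵢ, β + n).
Posterior mean = (α₀+S)/(β₀+n) = [n/(β₀+n)]·(S/n) + [β₀/(β₀+n)]·(α₀/β₀), so only n and β₀ enter the weight.
Weight on data w = n/(β₀+n) = 10/(1.2+10) = 10/11.2 = 0.8929.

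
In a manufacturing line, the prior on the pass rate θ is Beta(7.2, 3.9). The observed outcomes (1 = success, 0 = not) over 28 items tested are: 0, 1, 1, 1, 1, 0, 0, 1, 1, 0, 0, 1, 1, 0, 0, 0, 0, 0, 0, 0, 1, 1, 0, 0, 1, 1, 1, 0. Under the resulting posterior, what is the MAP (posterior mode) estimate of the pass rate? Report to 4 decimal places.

The Beta prior is conjugate to a Binomial/Bernoulli likelihood; the update adds successes to α and failures to β.
Posterior: Beta(α+k, β+n−k) = Beta(7.2+13, 3.9+15) = Beta(20.2, 18.9).
Mode of Beta(a,b) for a,b>1 is (a−1)/(a+b−2) = 19.2/37.1 = 0.5175.

0.5175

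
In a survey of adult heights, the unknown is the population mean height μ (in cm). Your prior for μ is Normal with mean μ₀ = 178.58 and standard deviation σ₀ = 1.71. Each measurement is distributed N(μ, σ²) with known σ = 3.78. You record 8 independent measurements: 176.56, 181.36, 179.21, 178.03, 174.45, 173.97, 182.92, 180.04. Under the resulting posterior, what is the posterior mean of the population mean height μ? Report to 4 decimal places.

178.4170

For Normal data with known variance σ², a Normal(μ₀, σ₀²) prior on μ is conjugate. Posterior precision = 1/σ₀² + n/σ²; posterior mean is the precision-weighted average of μ₀ and x̄.
Σxᵢ = 176.56 + 181.36 + 179.21 + 178.03 + 174.45 + 173.97 + 182.92 + 180.04 = 1426.54, so n·x̄ = 1426.54.
σ₀² = 1.71² = 2.9241, σ² = 3.78² = 14.2884; σ² + n·σ₀² = 14.2884 + 8·2.9241 = 37.6812.
Posterior mean = (μ₀/σ₀² + n·x̄/σ²)/(1/σ₀² + n/σ²) = (σ²·μ₀ + σ₀²·n·x̄)/(σ² + n·σ₀²) = (14.2884·178.58 + 2.9241·1426.54)/37.6812 = 6722.968086/37.6812 = 178.4170.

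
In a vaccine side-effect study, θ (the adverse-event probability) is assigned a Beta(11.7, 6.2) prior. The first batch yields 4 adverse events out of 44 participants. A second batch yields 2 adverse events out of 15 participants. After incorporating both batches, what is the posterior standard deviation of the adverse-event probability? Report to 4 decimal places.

0.0477

The Beta prior is conjugate to a Binomial/Bernoulli likelihood; the update adds successes to α and failures to β.
After batch 1: Beta(11.7+4, 6.2+40) = Beta(15.7, 46.2).
After batch 2: Beta(15.7+2, 46.2+13) = Beta(17.7, 59.2).
Var = αβ/((α+β)²(α+β+1)) = 17.7·59.2/(76.9²·77.9) = 0.00227460; SD = √0.00227460 = 0.0477.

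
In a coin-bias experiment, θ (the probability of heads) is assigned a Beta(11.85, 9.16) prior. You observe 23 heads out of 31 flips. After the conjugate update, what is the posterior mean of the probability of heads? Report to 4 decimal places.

The Beta prior is conjugate to a Binomial/Bernoulli likelihood; the update adds successes to α and failures to β.
Posterior: Beta(α+k, β+n−k) = Beta(11.85+23, 9.16+8) = Beta(34.85, 17.16).
Posterior mean = α/(α+β) = 34.85/52.01 = 0.6701.

0.6701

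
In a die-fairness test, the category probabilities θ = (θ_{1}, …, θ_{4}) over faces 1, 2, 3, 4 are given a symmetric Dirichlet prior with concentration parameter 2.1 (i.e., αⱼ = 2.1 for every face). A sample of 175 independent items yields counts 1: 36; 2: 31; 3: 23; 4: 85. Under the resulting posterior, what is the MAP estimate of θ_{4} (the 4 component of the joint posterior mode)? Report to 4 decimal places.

0.4799

The Dirichlet prior is conjugate to the Multinomial likelihood: each posterior αⱼ = prior αⱼ + observed count nⱼ.
Posterior concentration: (38.1, 33.1, 25.1, 87.1), total = 183.4.
Joint mode component: (α_{4}−1)/(Σα−K) = 86.1/179.4 = 0.4799.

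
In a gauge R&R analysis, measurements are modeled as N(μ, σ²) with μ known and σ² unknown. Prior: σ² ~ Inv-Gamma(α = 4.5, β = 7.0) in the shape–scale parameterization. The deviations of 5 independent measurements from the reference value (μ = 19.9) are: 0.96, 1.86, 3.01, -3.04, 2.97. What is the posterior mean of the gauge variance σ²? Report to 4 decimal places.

With known mean μ and an Inverse-Gamma(α, β) prior on σ², the Normal likelihood is conjugate: posterior is Inv-Gamma(α + n/2, β + Σ(xᵢ−μ)²/2).
Σ(xᵢ−μ)² = (0.96)² + (1.86)² + (3.01)² + (-3.04)² + (2.97)² = 31.5038.
Posterior: Inv-Gamma(4.5 + 5/2, 7.0 + 31.5038/2) = Inv-Gamma(7.00, 22.75190).
E[σ²|data] = β/(α−1) = 22.75190/6.00 = 3.7920.

3.7920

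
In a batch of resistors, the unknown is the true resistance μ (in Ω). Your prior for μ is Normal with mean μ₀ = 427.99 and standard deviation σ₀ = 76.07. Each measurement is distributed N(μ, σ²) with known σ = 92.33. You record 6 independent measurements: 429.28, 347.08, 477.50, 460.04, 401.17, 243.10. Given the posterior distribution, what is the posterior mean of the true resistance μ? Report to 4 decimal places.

For Normal data with known variance σ², a Normal(μ₀, σ₀²) prior on μ is conjugate. Posterior precision = 1/σ₀² + n/σ²; posterior mean is the precision-weighted average of μ₀ and x̄.
Σxᵢ = 429.28 + 347.08 + 477.50 + 460.04 + 401.17 + 243.10 = 2358.17, so n·x̄ = 2358.17.
σ₀² = 76.07² = 5786.6449, σ² = 92.33² = 8524.8289; σ² + n·σ₀² = 8524.8289 + 6·5786.6449 = 43244.6983.
Posterior mean = (μ₀/σ₀² + n·x̄/σ²)/(1/σ₀² + n/σ²) = (σ²·μ₀ + σ₀²·n·x̄)/(σ² + n·σ₀²) = (8524.8289·427.99 + 5786.6449·2358.17)/43244.6983 = 17294433.924744/43244.6983 = 399.9203.

399.9203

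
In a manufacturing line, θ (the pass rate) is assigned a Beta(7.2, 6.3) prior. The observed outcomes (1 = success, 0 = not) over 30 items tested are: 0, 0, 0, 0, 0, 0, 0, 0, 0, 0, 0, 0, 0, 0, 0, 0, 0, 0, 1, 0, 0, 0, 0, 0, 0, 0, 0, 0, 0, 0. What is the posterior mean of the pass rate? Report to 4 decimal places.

0.1885

The Beta prior is conjugate to a Binomial/Bernoulli likelihood; the update adds successes to α and failures to β.
Posterior: Beta(α+k, β+n−k) = Beta(7.2+1, 6.3+29) = Beta(8.2, 35.3).
Posterior mean = α/(α+β) = 8.2/43.5 = 0.1885.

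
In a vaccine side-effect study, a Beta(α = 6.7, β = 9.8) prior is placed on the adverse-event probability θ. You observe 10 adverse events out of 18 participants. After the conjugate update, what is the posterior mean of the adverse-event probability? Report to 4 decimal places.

The Beta prior is conjugate to a Binomial/Bernoulli likelihood; the update adds successes to α and failures to β.
Posterior: Beta(α+k, β+n−k) = Beta(6.7+10, 9.8+8) = Beta(16.7, 17.8).
Posterior mean = α/(α+β) = 16.7/34.5 = 0.4841.

0.4841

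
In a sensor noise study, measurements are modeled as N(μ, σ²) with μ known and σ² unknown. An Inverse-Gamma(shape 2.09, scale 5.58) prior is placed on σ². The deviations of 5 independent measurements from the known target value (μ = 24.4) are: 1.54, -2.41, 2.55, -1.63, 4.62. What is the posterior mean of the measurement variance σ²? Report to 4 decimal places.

6.9420

With known mean μ and an Inverse-Gamma(α, β) prior on σ², the Normal likelihood is conjugate: posterior is Inv-Gamma(α + n/2, β + Σ(xᵢ−μ)²/2).
Σ(xᵢ−μ)² = (1.54)² + (-2.41)² + (2.55)² + (-1.63)² + (4.62)² = 38.6835.
Posterior: Inv-Gamma(2.09 + 5/2, 5.58 + 38.6835/2) = Inv-Gamma(4.59, 24.92175).
E[σ²|data] = β/(α−1) = 24.92175/3.59 = 6.9420.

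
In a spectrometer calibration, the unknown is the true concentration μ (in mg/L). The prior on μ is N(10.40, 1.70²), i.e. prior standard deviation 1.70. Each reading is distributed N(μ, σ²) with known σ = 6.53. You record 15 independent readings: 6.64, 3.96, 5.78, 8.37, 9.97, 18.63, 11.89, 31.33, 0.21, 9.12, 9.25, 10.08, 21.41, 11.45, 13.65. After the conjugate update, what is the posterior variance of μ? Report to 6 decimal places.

1.433084

For Normal data with known variance σ², a Normal(μ₀, σ₀²) prior on μ is conjugate. Posterior precision = 1/σ₀² + n/σ²; posterior mean is the precision-weighted average of μ₀ and x̄.
σ₀² = 1.70² = 2.89, σ² = 6.53² = 42.6409; σ² + n·σ₀² = 42.6409 + 15·2.89 = 85.9909.
Posterior precision = 1/σ₀² + n/σ² = 1/2.89 + 15/42.6409 = (σ² + n·σ₀²)/(σ₀²σ²) = 85.9909/(2.89·42.6409); posterior variance σₙ² = σ₀²σ²/(σ² + n·σ₀²) = 2.89·42.6409/85.9909 = 1.433084.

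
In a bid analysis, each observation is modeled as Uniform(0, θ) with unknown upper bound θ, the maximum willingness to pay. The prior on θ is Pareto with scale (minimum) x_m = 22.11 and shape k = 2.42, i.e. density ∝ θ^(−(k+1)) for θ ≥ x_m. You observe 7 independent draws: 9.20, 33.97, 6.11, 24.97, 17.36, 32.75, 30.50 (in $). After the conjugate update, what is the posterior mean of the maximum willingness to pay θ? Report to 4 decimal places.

A Pareto(scale x_m, shape k) prior on the upper bound θ of Uniform(0, θ) is conjugate: posterior is Pareto(max(x_m, max xᵢ), k + n).
Sample maximum = 33.97; prior scale x_m = 22.11 → posterior scale = max = 33.97.
Posterior shape = 2.42 + 7 = 9.42.
E[θ|data] = k·x_m/(k−1) = 9.42·33.97/8.42 = 38.0044.

38.0044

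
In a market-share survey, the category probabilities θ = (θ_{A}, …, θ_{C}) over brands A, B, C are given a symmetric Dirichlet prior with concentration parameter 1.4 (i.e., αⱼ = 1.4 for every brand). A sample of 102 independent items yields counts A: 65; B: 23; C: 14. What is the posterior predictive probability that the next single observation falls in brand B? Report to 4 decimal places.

The Dirichlet prior is conjugate to the Multinomial likelihood: each posterior αⱼ = prior αⱼ + observed count nⱼ.
Posterior concentration: (66.4, 24.4, 15.4), total = 106.2.
P(next = B | data) = α_{B}/Σα = 0.2298.

0.2298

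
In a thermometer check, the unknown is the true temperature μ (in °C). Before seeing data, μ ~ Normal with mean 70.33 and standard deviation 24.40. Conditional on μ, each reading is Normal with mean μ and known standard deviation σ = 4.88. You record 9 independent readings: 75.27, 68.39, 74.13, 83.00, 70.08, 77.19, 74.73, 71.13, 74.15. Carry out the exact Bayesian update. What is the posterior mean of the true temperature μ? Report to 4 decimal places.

74.2127

For Normal data with known variance σ², a Normal(μ₀, σ₀²) prior on μ is conjugate. Posterior precision = 1/σ₀² + n/σ²; posterior mean is the precision-weighted average of μ₀ and x̄.
Σxᵢ = 75.27 + 68.39 + 74.13 + 83.00 + 70.08 + 77.19 + 74.73 + 71.13 + 74.15 = 668.07, so n·x̄ = 668.07.
σ₀² = 24.40² = 595.36, σ² = 4.88² = 23.8144; σ² + n·σ₀² = 23.8144 + 9·595.36 = 5382.0544.
Posterior mean = (μ₀/σ₀² + n·x̄/σ²)/(1/σ₀² + n/σ²) = (σ²·μ₀ + σ₀²·n·x̄)/(σ² + n·σ₀²) = (23.8144·70.33 + 595.36·668.07)/5382.0544 = 399417.021952/5382.0544 = 74.2127.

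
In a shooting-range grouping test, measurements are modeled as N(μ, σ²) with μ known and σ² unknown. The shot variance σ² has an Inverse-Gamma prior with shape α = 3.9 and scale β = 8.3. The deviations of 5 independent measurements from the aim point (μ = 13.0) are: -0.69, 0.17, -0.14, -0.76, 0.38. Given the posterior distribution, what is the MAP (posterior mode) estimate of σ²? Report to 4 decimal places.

With known mean μ and an Inverse-Gamma(α, β) prior on σ², the Normal likelihood is conjugate: posterior is Inv-Gamma(α + n/2, β + Σ(xᵢ−μ)²/2).
Σ(xᵢ−μ)² = (-0.69)² + (0.17)² + (-0.14)² + (-0.76)² + (0.38)² = 1.2466.
Posterior: Inv-Gamma(3.9 + 5/2, 8.3 + 1.2466/2) = Inv-Gamma(6.40, 8.92330).
Mode = β/(α+1) = 8.92330/7.40 = 1.2059.

1.2059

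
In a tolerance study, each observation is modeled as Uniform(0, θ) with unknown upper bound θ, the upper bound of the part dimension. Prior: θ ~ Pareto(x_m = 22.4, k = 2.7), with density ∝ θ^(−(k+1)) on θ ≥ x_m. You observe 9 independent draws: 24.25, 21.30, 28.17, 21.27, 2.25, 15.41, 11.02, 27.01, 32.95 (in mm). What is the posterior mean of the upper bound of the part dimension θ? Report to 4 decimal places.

A Pareto(scale x_m, shape k) prior on the upper bound θ of Uniform(0, θ) is conjugate: posterior is Pareto(max(x_m, max xᵢ), k + n).
Sample maximum = 32.95; prior scale x_m = 22.4 → posterior scale = max = 32.95.
Posterior shape = 2.7 + 9 = 11.7.
E[θ|data] = k·x_m/(k−1) = 11.7·32.95/10.7 = 36.0294.

36.0294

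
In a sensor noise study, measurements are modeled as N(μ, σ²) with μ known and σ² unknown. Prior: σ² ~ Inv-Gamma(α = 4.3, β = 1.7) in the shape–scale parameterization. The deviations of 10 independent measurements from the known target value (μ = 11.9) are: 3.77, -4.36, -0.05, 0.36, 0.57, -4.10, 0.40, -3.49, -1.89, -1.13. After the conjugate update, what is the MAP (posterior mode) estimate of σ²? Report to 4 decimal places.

3.4504

With known mean μ and an Inverse-Gamma(α, β) prior on σ², the Normal likelihood is conjugate: posterior is Inv-Gamma(α + n/2, β + Σ(xᵢ−μ)²/2).
Σ(xᵢ−μ)² = (3.77)² + (-4.36)² + (-0.05)² + (0.36)² + (0.57)² + (-4.10)² + (0.40)² + (-3.49)² + (-1.89)² + (-1.13)² = 67.6786.
Posterior: Inv-Gamma(4.3 + 10/2, 1.7 + 67.6786/2) = Inv-Gamma(9.30, 35.53930).
Mode = β/(α+1) = 35.53930/10.30 = 3.4504.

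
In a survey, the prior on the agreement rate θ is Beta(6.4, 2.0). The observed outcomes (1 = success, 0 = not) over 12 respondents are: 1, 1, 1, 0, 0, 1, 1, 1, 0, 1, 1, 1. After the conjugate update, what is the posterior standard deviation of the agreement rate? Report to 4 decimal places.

0.0930

The Beta prior is conjugate to a Binomial/Bernoulli likelihood; the update adds successes to α and failures to β.
Posterior: Beta(α+k, β+n−k) = Beta(6.4+9, 2.0+3) = Beta(15.4, 5.0).
Var = αβ/((α+β)²(α+β+1)) = 15.4·5.0/(20.4²·21.4) = 0.00864603; SD = √0.00864603 = 0.0930.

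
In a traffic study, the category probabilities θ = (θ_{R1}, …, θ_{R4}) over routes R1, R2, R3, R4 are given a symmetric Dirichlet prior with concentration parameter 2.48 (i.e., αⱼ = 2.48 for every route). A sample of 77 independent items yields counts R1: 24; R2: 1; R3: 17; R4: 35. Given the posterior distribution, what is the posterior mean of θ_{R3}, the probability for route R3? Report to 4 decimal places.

The Dirichlet prior is conjugate to the Multinomial likelihood: each posterior αⱼ = prior αⱼ + observed count nⱼ.
Posterior concentration: (26.48, 3.48, 19.48, 37.48), total = 86.92.
E[θ_{R3}|data] = α_{R3}/Σα = 19.48/86.92 = 0.2241.

0.2241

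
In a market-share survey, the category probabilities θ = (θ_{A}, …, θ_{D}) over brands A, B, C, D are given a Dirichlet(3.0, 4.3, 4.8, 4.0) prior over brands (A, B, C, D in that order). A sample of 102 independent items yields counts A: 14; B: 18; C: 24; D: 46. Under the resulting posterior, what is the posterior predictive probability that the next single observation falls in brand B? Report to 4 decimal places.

0.1888

The Dirichlet prior is conjugate to the Multinomial likelihood: each posterior αⱼ = prior αⱼ + observed count nⱼ.
Posterior concentration: (17.0, 22.3, 28.8, 50.0), total = 118.1.
P(next = B | data) = α_{B}/Σα = 0.1888.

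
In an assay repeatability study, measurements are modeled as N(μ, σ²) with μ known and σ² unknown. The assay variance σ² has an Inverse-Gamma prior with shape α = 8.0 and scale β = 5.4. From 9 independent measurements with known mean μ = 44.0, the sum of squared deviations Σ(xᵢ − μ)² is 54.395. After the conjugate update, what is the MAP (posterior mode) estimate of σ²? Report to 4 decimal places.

2.4146

With known mean μ and an Inverse-Gamma(α, β) prior on σ², the Normal likelihood is conjugate: posterior is Inv-Gamma(α + n/2, β + Σ(xᵢ−μ)²/2).
Posterior: Inv-Gamma(8.0 + 9/2, 5.4 + 54.395/2) = Inv-Gamma(12.50, 32.5975).
Mode = β/(α+1) = 32.5975/13.50 = 2.4146.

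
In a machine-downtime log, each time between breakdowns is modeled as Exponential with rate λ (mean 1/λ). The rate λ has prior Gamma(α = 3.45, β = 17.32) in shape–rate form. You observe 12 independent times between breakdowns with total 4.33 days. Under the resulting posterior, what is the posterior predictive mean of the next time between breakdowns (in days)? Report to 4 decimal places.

With a Gamma(shape α, rate β) prior on the exponential rate λ, the posterior after n observations with total T = Σxᵢ is Gamma(α+n, β+T).
Posterior: Gamma(3.45+12, 17.32+4.33) = Gamma(15.45, 21.65).
The predictive distribution for the next observation is Lomax; its mean is β/(α−1) = 21.65/14.45 = 1.4983.

1.4983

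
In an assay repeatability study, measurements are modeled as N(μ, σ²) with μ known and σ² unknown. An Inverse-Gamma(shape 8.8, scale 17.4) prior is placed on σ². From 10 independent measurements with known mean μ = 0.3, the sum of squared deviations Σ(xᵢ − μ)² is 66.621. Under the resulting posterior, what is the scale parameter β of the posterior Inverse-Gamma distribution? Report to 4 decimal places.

With known mean μ and an Inverse-Gamma(α, β) prior on σ², the Normal likelihood is conjugate: posterior is Inv-Gamma(α + n/2, β + Σ(xᵢ−μ)²/2).
Posterior: Inv-Gamma(8.8 + 10/2, 17.4 + 66.621/2) = Inv-Gamma(13.80, 50.7105).
Posterior β = 50.7105.

50.7105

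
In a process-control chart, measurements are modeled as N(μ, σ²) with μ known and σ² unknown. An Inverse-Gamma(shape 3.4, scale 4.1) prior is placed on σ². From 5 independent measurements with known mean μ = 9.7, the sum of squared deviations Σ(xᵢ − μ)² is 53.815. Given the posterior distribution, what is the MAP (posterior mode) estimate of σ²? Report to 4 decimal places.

4.4938

With known mean μ and an Inverse-Gamma(α, β) prior on σ², the Normal likelihood is conjugate: posterior is Inv-Gamma(α + n/2, β + Σ(xᵢ−μ)²/2).
Posterior: Inv-Gamma(3.4 + 5/2, 4.1 + 53.815/2) = Inv-Gamma(5.90, 31.0075).
Mode = β/(α+1) = 31.0075/6.90 = 4.4938.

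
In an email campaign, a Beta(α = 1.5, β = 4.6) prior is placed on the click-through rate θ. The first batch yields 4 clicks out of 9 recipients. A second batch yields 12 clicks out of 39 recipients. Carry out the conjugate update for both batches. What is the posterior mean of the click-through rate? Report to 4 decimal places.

The Beta prior is conjugate to a Binomial/Bernoulli likelihood; the update adds successes to α and failures to β.
After batch 1: Beta(1.5+4, 4.6+5) = Beta(5.5, 9.6).
After batch 2: Beta(5.5+12, 9.6+27) = Beta(17.5, 36.6).
Posterior mean = α/(α+β) = 17.5/54.1 = 0.3235.

0.3235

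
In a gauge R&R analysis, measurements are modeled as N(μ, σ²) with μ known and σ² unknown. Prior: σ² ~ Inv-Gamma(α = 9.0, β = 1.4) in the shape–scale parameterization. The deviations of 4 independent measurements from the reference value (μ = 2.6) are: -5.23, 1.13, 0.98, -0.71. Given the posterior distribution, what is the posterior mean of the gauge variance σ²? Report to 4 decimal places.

With known mean μ and an Inverse-Gamma(α, β) prior on σ², the Normal likelihood is conjugate: posterior is Inv-Gamma(α + n/2, β + Σ(xᵢ−μ)²/2).
Σ(xᵢ−μ)² = (-5.23)² + (1.13)² + (0.98)² + (-0.71)² = 30.0943.
Posterior: Inv-Gamma(9.0 + 4/2, 1.4 + 30.0943/2) = Inv-Gamma(11.00, 16.44715).
E[σ²|data] = β/(α−1) = 16.44715/10.00 = 1.6447.

1.6447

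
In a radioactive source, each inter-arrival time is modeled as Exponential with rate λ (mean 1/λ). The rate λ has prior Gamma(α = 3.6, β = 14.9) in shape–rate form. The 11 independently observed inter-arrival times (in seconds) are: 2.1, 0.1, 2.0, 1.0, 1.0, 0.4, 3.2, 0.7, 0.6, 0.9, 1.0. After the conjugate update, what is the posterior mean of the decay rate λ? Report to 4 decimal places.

0.5233

With a Gamma(shape α, rate β) prior on the exponential rate λ, the posterior after n observations with total T = Σxᵢ is Gamma(α+n, β+T).
Sum of observations T = 13.0 seconds; n = 11.
Posterior: Gamma(3.6+11, 14.9+13.0) = Gamma(14.6, 27.9).
Posterior mean of λ = α/β = 14.6/27.9 = 0.5233.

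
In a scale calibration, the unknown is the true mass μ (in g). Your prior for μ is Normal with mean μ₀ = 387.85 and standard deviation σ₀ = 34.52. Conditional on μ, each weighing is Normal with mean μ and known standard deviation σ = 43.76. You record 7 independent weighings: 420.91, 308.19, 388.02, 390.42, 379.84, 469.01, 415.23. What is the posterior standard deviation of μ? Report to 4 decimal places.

For Normal data with known variance σ², a Normal(μ₀, σ₀²) prior on μ is conjugate. Posterior precision = 1/σ₀² + n/σ²; posterior mean is the precision-weighted average of μ₀ and x̄.
σ₀² = 34.52² = 1191.6304, σ² = 43.76² = 1914.9376; σ² + n·σ₀² = 1914.9376 + 7·1191.6304 = 10256.3504.
Posterior precision = 1/σ₀² + n/σ² = 1/1191.6304 + 7/1914.9376 = (σ² + n·σ₀²)/(σ₀²σ²) = 10256.3504/(1191.6304·1914.9376); posterior variance σₙ² = σ₀²σ²/(σ² + n·σ₀²) = 1191.6304·1914.9376/10256.3504 = 222.486340.
Posterior SD = √σₙ² = √(1191.6304·1914.9376/10256.3504) = 14.9160.

14.9160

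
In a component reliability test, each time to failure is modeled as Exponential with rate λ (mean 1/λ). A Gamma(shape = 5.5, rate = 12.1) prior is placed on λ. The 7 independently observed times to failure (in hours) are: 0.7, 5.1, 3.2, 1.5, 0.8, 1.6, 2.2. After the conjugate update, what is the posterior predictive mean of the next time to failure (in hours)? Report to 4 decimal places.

2.3652

With a Gamma(shape α, rate β) prior on the exponential rate λ, the posterior after n observations with total T = Σxᵢ is Gamma(α+n, β+T).
Sum of observations T = 15.1 hours; n = 7.
Posterior: Gamma(5.5+7, 12.1+15.1) = Gamma(12.5, 27.2).
The predictive distribution for the next observation is Lomax; its mean is β/(α−1) = 27.2/11.5 = 2.3652.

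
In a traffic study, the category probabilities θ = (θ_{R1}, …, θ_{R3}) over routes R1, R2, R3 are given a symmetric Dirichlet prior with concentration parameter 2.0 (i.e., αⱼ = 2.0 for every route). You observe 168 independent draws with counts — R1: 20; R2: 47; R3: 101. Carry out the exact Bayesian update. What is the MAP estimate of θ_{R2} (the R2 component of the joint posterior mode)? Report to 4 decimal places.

0.2807

The Dirichlet prior is conjugate to the Multinomial likelihood: each posterior αⱼ = prior αⱼ + observed count nⱼ.
Posterior concentration: (22.0, 49.0, 103.0), total = 174.0.
Joint mode component: (α_{R2}−1)/(Σα−K) = 48.0/171.0 = 0.2807.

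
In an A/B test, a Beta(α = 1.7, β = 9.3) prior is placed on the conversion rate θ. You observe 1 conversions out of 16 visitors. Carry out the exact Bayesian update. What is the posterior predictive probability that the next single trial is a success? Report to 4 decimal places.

The Beta prior is conjugate to a Binomial/Bernoulli likelihood; the update adds successes to α and failures to β.
Posterior: Beta(α+k, β+n−k) = Beta(1.7+1, 9.3+15) = Beta(2.7, 24.3).
For a single future Bernoulli trial, P(success | data) = α/(α+β) = 0.1000.

0.1000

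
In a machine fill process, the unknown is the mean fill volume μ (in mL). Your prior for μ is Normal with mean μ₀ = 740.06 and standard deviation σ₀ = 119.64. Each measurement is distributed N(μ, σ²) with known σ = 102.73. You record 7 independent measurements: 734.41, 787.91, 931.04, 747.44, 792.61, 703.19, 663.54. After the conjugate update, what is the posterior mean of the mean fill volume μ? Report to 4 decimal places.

763.2878

For Normal data with known variance σ², a Normal(μ₀, σ₀²) prior on μ is conjugate. Posterior precision = 1/σ₀² + n/σ²; posterior mean is the precision-weighted average of μ₀ and x̄.
Σxᵢ = 734.41 + 787.91 + 931.04 + 747.44 + 792.61 + 703.19 + 663.54 = 5360.14, so n·x̄ = 5360.14.
σ₀² = 119.64² = 14313.7296, σ² = 102.73² = 10553.4529; σ² + n·σ₀² = 10553.4529 + 7·14313.7296 = 110749.5601.
Posterior mean = (μ₀/σ₀² + n·x̄/σ²)/(1/σ₀² + n/σ²) = (σ²·μ₀ + σ₀²·n·x̄)/(σ² + n·σ₀²) = (10553.4529·740.06 + 14313.7296·5360.14)/110749.5601 = 84533782.931318/110749.5601 = 763.2878.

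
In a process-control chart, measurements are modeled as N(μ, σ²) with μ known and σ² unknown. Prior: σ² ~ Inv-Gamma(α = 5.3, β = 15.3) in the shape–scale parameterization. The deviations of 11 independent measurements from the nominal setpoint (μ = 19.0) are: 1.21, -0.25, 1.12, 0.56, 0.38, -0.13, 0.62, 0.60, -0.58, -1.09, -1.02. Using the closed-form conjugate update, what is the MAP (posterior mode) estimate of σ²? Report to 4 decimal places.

With known mean μ and an Inverse-Gamma(α, β) prior on σ², the Normal likelihood is conjugate: posterior is Inv-Gamma(α + n/2, β + Σ(xᵢ−μ)²/2).
Σ(xᵢ−μ)² = (1.21)² + (-0.25)² + (1.12)² + (0.56)² + (0.38)² + (-0.13)² + (0.62)² + (0.60)² + (-0.58)² + (-1.09)² + (-1.02)² = 6.5652.
Posterior: Inv-Gamma(5.3 + 11/2, 15.3 + 6.5652/2) = Inv-Gamma(10.80, 18.58260).
Mode = β/(α+1) = 18.58260/11.80 = 1.5748.

1.5748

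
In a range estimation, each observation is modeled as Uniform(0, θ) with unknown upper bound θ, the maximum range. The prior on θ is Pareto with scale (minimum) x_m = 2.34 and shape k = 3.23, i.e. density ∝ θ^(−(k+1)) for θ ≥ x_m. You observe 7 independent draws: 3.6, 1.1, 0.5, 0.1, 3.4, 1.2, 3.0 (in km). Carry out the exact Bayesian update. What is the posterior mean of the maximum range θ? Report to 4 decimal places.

3.9900

A Pareto(scale x_m, shape k) prior on the upper bound θ of Uniform(0, θ) is conjugate: posterior is Pareto(max(x_m, max xᵢ), k + n).
Sample maximum = 3.6; prior scale x_m = 2.34 → posterior scale = max = 3.60.
Posterior shape = 3.23 + 7 = 10.23.
E[θ|data] = k·x_m/(k−1) = 10.23·3.60/9.23 = 3.9900.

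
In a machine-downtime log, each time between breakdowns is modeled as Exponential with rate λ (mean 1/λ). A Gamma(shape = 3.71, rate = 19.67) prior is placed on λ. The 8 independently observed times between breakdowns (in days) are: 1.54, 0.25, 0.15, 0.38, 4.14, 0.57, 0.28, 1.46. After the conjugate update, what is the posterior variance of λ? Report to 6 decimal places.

With a Gamma(shape α, rate β) prior on the exponential rate λ, the posterior after n observations with total T = Σxᵢ is Gamma(α+n, β+T).
Sum of observations T = 8.77 days; n = 8.
Posterior: Gamma(3.71+8, 19.67+8.77) = Gamma(11.71, 28.44).
Var = α/β² = 0.014478.

0.014478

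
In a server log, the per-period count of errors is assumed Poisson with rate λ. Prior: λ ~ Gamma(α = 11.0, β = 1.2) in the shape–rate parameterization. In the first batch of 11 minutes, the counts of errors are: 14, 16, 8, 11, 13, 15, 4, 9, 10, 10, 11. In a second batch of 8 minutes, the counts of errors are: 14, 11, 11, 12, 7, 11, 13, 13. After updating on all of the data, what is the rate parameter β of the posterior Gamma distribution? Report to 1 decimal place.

With a Gamma(shape α, rate β) prior, the Poisson likelihood is conjugate: the posterior is Gamma(α + ΣXᵢ, β + n).
Batch 1: sum of counts S = 121 over n = 11 minutes.
After batch 1: Gamma(α+S, β+n) = Gamma(11.0+121, 1.2+11) = Gamma(132.0, 12.2).
Batch 2: sum of counts S = 92 over n = 8 minutes.
After batch 2: Gamma(α+S, β+n) = Gamma(132.0+92, 12.2+8) = Gamma(224.0, 20.2).
Posterior β = 20.2.

20.2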